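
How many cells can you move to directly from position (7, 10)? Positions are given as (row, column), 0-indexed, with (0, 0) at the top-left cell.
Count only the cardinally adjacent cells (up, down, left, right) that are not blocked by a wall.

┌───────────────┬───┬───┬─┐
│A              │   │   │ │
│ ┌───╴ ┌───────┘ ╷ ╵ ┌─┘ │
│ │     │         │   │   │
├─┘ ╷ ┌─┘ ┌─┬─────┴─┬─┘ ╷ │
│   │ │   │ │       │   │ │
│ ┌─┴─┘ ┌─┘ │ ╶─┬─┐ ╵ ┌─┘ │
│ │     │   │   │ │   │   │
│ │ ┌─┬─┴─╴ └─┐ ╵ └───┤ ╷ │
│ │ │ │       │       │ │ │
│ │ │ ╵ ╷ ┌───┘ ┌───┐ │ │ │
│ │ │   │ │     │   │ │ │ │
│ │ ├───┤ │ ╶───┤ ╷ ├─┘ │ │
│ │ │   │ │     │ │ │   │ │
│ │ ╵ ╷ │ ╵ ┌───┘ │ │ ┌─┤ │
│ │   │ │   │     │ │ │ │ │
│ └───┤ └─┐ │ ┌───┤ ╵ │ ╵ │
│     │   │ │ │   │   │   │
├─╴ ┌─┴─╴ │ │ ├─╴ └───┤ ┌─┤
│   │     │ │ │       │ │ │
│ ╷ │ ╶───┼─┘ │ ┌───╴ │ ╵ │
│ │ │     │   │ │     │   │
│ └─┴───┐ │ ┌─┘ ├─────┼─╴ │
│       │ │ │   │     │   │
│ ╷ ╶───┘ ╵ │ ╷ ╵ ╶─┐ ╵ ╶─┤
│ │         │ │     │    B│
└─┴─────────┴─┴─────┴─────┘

Checking passable neighbors of (7, 10):
Neighbors: (6, 10), (8, 10)
Count: 2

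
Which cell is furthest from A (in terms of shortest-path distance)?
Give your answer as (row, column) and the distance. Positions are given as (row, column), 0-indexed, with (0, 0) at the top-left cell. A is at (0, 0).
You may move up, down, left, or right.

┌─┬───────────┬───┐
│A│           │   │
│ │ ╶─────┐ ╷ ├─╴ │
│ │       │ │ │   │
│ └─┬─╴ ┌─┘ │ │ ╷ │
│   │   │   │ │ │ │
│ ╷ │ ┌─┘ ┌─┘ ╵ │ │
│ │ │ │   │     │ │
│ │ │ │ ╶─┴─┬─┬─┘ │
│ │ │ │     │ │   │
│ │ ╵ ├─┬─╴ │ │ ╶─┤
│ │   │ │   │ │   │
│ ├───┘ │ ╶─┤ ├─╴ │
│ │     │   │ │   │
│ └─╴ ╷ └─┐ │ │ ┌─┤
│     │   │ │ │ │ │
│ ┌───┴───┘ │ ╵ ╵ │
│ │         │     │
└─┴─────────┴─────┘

Computing BFS distances from A to all cells:
Furthest cell: (4, 6)
Distance: 42 steps

Path from A to the furthest cell:

┌─┬───────────┬───┐
│A│↱ → → → → ↓│   │
│ │ ╶─────┐ ╷ ├─╴ │
│↓│↑ ← ↰  │ │↓│↱ ↓│
│ └─┬─╴ ┌─┘ │ │ ╷ │
│↳ ↓│↱ ↑│   │↓│↑│↓│
│ ╷ │ ┌─┘ ┌─┘ ╵ │ │
│ │↓│↑│   │  ↳ ↑│↓│
│ │ │ │ ╶─┴─┬─┬─┘ │
│ │↓│↑│     │B│↓ ↲│
│ │ ╵ ├─┬─╴ │ │ ╶─┤
│ │↳ ↑│ │   │↑│↳ ↓│
│ ├───┘ │ ╶─┤ ├─╴ │
│ │     │   │↑│↓ ↲│
│ └─╴ ╷ └─┐ │ │ ┌─┤
│     │   │ │↑│↓│ │
│ ┌───┴───┘ │ ╵ ╵ │
│ │         │↑ ↲  │
└─┴─────────┴─────┘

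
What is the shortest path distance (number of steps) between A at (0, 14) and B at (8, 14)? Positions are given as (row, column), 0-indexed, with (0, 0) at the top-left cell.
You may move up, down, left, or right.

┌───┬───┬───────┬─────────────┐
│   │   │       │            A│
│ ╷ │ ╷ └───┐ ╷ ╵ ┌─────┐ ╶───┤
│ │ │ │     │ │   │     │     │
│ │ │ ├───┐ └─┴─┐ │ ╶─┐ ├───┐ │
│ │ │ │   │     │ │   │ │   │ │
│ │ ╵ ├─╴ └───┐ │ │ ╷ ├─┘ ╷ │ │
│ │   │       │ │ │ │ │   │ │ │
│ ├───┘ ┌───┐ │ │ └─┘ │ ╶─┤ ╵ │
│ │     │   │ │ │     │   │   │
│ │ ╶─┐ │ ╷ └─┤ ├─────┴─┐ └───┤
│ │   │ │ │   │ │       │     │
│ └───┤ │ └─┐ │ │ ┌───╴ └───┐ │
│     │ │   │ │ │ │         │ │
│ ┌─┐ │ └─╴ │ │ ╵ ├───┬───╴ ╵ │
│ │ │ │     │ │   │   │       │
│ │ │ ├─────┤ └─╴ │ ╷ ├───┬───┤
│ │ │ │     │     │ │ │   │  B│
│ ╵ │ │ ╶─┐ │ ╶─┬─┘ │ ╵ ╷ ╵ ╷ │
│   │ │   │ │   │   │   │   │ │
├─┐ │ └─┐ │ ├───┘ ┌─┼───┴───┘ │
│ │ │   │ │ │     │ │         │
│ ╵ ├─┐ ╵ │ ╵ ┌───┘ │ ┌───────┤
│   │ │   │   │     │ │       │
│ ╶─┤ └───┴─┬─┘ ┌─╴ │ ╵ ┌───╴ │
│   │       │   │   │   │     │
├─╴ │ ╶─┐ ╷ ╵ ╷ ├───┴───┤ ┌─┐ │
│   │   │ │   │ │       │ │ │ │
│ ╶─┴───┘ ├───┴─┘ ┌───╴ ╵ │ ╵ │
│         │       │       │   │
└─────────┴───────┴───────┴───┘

Finding path from (0, 14) to (8, 14):
Path: (0,14) → (0,13) → (0,12) → (1,12) → (1,13) → (1,14) → (2,14) → (3,14) → (4,14) → (4,13) → (3,13) → (2,13) → (2,12) → (3,12) → (3,11) → (4,11) → (4,12) → (5,12) → (5,13) → (5,14) → (6,14) → (7,14) → (7,13) → (6,13) → (6,12) → (6,11) → (5,11) → (5,10) → (5,9) → (5,8) → (6,8) → (7,8) → (7,7) → (6,7) → (5,7) → (4,7) → (3,7) → (2,7) → (2,6) → (2,5) → (1,5) → (1,4) → (1,3) → (0,3) → (0,2) → (1,2) → (2,2) → (3,2) → (3,1) → (2,1) → (1,1) → (0,1) → (0,0) → (1,0) → (2,0) → (3,0) → (4,0) → (5,0) → (6,0) → (6,1) → (6,2) → (7,2) → (8,2) → (9,2) → (10,2) → (10,3) → (11,3) → (11,4) → (10,4) → (9,4) → (9,3) → (8,3) → (8,4) → (8,5) → (9,5) → (10,5) → (11,5) → (11,6) → (10,6) → (10,7) → (10,8) → (9,8) → (9,9) → (8,9) → (7,9) → (7,10) → (8,10) → (9,10) → (9,11) → (8,11) → (8,12) → (9,12) → (9,13) → (8,13) → (8,14)
Distance: 94 steps

Solution:

┌───┬───┬───────┬─────────────┐
│↓ ↰│↓ ↰│       │        ↓ ← A│
│ ╷ │ ╷ └───┐ ╷ ╵ ┌─────┐ ╶───┤
│↓│↑│↓│↑ ← ↰│ │   │     │↳ → ↓│
│ │ │ ├───┐ └─┴─┐ │ ╶─┐ ├───┐ │
│↓│↑│↓│   │↑ ← ↰│ │   │ │↓ ↰│↓│
│ │ ╵ ├─╴ └───┐ │ │ ╷ ├─┘ ╷ │ │
│↓│↑ ↲│       │↑│ │ │ │↓ ↲│↑│↓│
│ ├───┘ ┌───┐ │ │ └─┘ │ ╶─┤ ╵ │
│↓│     │   │ │↑│     │↳ ↓│↑ ↲│
│ │ ╶─┐ │ ╷ └─┤ ├─────┴─┐ └───┤
│↓│   │ │ │   │↑│↓ ← ← ↰│↳ → ↓│
│ └───┤ │ └─┐ │ │ ┌───╴ └───┐ │
│↳ → ↓│ │   │ │↑│↓│    ↑ ← ↰│↓│
│ ┌─┐ │ └─╴ │ │ ╵ ├───┬───╴ ╵ │
│ │ │↓│     │ │↑ ↲│↱ ↓│    ↑ ↲│
│ │ │ ├─────┤ └─╴ │ ╷ ├───┬───┤
│ │ │↓│↱ → ↓│     │↑│↓│↱ ↓│↱ B│
│ ╵ │ │ ╶─┐ │ ╶─┬─┘ │ ╵ ╷ ╵ ╷ │
│   │↓│↑ ↰│↓│   │↱ ↑│↳ ↑│↳ ↑│ │
├─┐ │ └─┐ │ ├───┘ ┌─┼───┴───┘ │
│ │ │↳ ↓│↑│↓│↱ → ↑│ │         │
│ ╵ ├─┐ ╵ │ ╵ ┌───┘ │ ┌───────┤
│   │ │↳ ↑│↳ ↑│     │ │       │
│ ╶─┤ └───┴─┬─┘ ┌─╴ │ ╵ ┌───╴ │
│   │       │   │   │   │     │
├─╴ │ ╶─┐ ╷ ╵ ╷ ├───┴───┤ ┌─┐ │
│   │   │ │   │ │       │ │ │ │
│ ╶─┴───┘ ├───┴─┘ ┌───╴ ╵ │ ╵ │
│         │       │       │   │
└─────────┴───────┴───────┴───┘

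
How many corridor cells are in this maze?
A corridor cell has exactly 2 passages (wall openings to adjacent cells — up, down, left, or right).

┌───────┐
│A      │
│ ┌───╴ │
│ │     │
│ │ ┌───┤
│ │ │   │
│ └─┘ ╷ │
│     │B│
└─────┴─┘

Counting cells with exactly 2 passages:
Total corridor cells: 14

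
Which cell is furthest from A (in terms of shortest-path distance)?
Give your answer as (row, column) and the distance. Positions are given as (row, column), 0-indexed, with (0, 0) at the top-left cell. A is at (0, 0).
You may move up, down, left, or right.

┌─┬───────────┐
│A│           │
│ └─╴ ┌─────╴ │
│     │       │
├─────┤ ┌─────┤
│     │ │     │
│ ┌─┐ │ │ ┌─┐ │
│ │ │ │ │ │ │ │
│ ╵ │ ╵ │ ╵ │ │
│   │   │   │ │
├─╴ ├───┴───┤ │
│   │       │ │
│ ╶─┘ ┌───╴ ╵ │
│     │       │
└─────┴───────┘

Computing BFS distances from A to all cells:
Furthest cell: (3, 5)
Distance: 44 steps

Path from A to the furthest cell:

┌─┬───────────┐
│A│  ↱ → → → ↓│
│ └─╴ ┌─────╴ │
│↳ → ↑│↓ ← ← ↲│
├─────┤ ┌─────┤
│↓ ← ↰│↓│↓ ← ↰│
│ ┌─┐ │ │ ┌─┐ │
│↓│ │↑│↓│↓│B│↑│
│ ╵ │ ╵ │ ╵ │ │
│↳ ↓│↑ ↲│↳ ↑│↑│
├─╴ ├───┴───┤ │
│↓ ↲│↱ → → ↓│↑│
│ ╶─┘ ┌───╴ ╵ │
│↳ → ↑│    ↳ ↑│
└─────┴───────┘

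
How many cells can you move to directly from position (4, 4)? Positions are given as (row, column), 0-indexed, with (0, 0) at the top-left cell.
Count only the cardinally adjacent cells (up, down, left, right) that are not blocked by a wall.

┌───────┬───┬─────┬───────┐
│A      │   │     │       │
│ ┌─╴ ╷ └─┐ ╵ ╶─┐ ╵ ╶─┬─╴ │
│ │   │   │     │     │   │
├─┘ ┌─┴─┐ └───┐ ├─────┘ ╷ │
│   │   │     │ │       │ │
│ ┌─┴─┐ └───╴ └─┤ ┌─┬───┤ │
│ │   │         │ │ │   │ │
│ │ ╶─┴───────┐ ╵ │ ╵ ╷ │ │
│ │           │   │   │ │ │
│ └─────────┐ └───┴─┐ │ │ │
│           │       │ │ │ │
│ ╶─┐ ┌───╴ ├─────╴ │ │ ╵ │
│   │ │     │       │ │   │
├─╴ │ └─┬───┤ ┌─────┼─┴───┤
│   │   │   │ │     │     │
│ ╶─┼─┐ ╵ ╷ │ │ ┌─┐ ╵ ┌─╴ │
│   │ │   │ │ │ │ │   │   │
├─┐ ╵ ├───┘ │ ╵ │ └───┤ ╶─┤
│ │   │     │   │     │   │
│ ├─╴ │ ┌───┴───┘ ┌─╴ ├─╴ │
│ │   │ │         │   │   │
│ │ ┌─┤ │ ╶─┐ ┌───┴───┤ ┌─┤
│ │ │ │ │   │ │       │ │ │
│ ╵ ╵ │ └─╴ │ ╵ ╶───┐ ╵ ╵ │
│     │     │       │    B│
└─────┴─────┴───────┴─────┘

Checking passable neighbors of (4, 4):
Neighbors: (4, 3), (4, 5)
Count: 2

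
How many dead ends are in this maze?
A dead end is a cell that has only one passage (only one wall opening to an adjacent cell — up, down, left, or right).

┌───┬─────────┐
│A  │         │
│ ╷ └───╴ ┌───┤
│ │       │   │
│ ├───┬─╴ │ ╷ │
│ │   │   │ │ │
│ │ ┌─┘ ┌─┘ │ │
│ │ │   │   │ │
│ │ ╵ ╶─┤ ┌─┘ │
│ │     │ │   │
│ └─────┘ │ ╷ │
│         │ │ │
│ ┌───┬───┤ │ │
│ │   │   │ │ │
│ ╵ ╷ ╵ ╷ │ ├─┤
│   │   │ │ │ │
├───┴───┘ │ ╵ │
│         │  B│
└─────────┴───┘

Checking each cell for number of passages:

Dead ends found at positions:
  (0, 2)
  (0, 6)
  (2, 2)
  (4, 3)
  (6, 6)
  (7, 6)
  (8, 0)
Total dead ends: 7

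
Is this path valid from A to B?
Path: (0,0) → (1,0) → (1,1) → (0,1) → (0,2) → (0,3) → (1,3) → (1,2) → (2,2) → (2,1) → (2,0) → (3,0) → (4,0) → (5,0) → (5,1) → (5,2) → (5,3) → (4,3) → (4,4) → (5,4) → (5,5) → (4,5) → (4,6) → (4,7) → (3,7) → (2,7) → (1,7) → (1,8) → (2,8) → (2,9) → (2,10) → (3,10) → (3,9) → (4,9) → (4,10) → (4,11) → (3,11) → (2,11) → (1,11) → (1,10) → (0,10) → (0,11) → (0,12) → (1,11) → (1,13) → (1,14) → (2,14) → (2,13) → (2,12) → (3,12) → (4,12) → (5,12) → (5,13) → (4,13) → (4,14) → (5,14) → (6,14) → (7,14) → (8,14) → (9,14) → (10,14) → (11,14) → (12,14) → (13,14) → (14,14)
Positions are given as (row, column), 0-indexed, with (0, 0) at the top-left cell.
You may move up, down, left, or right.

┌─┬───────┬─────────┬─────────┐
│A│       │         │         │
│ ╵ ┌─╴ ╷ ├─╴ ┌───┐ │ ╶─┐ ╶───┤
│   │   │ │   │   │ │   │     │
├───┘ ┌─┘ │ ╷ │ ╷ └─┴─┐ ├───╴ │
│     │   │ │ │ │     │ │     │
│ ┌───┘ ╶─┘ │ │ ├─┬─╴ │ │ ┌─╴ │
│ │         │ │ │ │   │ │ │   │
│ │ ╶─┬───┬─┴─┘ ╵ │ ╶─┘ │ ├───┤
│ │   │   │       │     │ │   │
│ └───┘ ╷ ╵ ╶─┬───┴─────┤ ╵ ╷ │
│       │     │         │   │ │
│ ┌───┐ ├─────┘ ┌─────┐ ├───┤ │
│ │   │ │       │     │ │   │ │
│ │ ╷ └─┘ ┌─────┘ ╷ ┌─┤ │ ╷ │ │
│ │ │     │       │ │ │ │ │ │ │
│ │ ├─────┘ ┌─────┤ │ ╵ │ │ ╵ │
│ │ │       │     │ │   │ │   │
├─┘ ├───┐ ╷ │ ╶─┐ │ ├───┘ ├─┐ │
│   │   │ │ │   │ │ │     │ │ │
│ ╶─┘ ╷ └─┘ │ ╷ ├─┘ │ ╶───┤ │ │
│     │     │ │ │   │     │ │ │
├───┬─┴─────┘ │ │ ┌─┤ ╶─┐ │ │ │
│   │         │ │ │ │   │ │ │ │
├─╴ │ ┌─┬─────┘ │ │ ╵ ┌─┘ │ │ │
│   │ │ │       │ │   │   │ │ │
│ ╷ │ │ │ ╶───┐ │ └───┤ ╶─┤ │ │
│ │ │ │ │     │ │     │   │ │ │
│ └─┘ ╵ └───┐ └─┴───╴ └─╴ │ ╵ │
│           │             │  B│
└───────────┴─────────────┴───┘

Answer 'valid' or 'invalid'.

Checking path validity:
Result: Invalid move at step 43: cannot move from (0, 12) to (1, 11).

invalid

Correct solution:

┌─┬───────┬─────────┬─────────┐
│A│↱ → ↓  │         │↱ → ↓    │
│ ╵ ┌─╴ ╷ ├─╴ ┌───┐ │ ╶─┐ ╶───┤
│↳ ↑│↓ ↲│ │   │↱ ↓│ │↑ ↰│↳ → ↓│
├───┘ ┌─┘ │ ╷ │ ╷ └─┴─┐ ├───╴ │
│↓ ← ↲│   │ │ │↑│↳ → ↓│↑│↓ ← ↲│
│ ┌───┘ ╶─┘ │ │ ├─┬─╴ │ │ ┌─╴ │
│↓│         │ │↑│ │↓ ↲│↑│↓│   │
│ │ ╶─┬───┬─┴─┘ ╵ │ ╶─┘ │ ├───┤
│↓│   │↱ ↓│↱ → ↑  │↳ → ↑│↓│↱ ↓│
│ └───┘ ╷ ╵ ╶─┬───┴─────┤ ╵ ╷ │
│↳ → → ↑│↳ ↑  │         │↳ ↑│↓│
│ ┌───┐ ├─────┘ ┌─────┐ ├───┤ │
│ │   │ │       │     │ │   │↓│
│ │ ╷ └─┘ ┌─────┘ ╷ ┌─┤ │ ╷ │ │
│ │ │     │       │ │ │ │ │ │↓│
│ │ ├─────┘ ┌─────┤ │ ╵ │ │ ╵ │
│ │ │       │     │ │   │ │  ↓│
├─┘ ├───┐ ╷ │ ╶─┐ │ ├───┘ ├─┐ │
│   │   │ │ │   │ │ │     │ │↓│
│ ╶─┘ ╷ └─┘ │ ╷ ├─┘ │ ╶───┤ │ │
│     │     │ │ │   │     │ │↓│
├───┬─┴─────┘ │ │ ┌─┤ ╶─┐ │ │ │
│   │         │ │ │ │   │ │ │↓│
├─╴ │ ┌─┬─────┘ │ │ ╵ ┌─┘ │ │ │
│   │ │ │       │ │   │   │ │↓│
│ ╷ │ │ │ ╶───┐ │ └───┤ ╶─┤ │ │
│ │ │ │ │     │ │     │   │ │↓│
│ └─┘ ╵ └───┐ └─┴───╴ └─╴ │ ╵ │
│           │             │  B│
└───────────┴─────────────┴───┘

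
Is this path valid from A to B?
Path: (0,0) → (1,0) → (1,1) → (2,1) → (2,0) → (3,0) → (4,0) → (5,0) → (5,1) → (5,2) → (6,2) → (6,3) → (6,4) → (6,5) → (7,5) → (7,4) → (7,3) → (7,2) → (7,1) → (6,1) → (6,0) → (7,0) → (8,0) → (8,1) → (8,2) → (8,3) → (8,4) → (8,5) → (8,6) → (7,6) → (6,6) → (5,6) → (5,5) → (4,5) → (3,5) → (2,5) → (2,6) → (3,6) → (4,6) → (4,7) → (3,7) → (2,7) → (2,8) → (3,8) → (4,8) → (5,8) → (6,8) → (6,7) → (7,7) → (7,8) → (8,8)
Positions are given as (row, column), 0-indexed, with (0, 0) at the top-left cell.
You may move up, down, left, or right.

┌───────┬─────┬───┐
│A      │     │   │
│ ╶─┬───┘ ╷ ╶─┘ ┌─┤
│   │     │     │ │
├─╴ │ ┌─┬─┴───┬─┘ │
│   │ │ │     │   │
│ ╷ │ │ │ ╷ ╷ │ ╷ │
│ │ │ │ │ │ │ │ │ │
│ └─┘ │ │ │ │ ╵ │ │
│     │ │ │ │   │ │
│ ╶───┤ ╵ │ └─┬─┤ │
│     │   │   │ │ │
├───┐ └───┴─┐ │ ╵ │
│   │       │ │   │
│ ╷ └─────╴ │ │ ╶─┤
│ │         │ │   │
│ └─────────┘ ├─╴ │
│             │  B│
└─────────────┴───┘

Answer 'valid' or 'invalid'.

Checking path validity:
Result: All consecutive moves are passable.

valid

Correct solution:

┌───────┬─────┬───┐
│A      │     │   │
│ ╶─┬───┘ ╷ ╶─┘ ┌─┤
│↳ ↓│     │     │ │
├─╴ │ ┌─┬─┴───┬─┘ │
│↓ ↲│ │ │  ↱ ↓│↱ ↓│
│ ╷ │ │ │ ╷ ╷ │ ╷ │
│↓│ │ │ │ │↑│↓│↑│↓│
│ └─┘ │ │ │ │ ╵ │ │
│↓    │ │ │↑│↳ ↑│↓│
│ ╶───┤ ╵ │ └─┬─┤ │
│↳ → ↓│   │↑ ↰│ │↓│
├───┐ └───┴─┐ │ ╵ │
│↓ ↰│↳ → → ↓│↑│↓ ↲│
│ ╷ └─────╴ │ │ ╶─┤
│↓│↑ ← ← ← ↲│↑│↳ ↓│
│ └─────────┘ ├─╴ │
│↳ → → → → → ↑│  B│
└─────────────┴───┘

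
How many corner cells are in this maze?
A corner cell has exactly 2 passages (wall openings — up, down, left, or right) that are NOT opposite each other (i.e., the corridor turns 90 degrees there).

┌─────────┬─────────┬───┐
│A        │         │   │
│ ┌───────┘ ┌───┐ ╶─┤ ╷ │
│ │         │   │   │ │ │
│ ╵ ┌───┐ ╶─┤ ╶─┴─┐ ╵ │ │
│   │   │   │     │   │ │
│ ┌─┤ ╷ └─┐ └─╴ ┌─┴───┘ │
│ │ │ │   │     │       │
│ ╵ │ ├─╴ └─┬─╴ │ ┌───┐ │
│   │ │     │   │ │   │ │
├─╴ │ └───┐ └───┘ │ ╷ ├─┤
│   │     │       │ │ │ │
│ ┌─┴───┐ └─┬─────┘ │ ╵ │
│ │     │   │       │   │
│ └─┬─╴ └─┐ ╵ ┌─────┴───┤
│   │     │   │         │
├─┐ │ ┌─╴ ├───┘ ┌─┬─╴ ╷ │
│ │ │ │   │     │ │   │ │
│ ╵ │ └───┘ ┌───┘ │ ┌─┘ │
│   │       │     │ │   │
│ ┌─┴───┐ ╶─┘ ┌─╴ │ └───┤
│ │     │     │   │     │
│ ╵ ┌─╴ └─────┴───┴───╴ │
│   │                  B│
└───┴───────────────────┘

Counting corner cells (2 non-opposite passages):
Total corners: 67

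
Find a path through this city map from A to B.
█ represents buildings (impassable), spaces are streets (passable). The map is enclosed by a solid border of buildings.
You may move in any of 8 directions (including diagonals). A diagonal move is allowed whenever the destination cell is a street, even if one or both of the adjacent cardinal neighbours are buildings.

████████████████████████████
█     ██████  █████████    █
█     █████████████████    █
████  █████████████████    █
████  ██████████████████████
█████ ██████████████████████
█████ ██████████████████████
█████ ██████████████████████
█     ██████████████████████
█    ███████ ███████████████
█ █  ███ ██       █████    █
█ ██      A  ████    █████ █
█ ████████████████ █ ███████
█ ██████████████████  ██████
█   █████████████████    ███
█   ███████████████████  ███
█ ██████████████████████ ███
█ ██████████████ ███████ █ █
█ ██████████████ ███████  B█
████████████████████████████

Finding the shortest path from A to B:
Movement: 8-directional
Path length: 17 steps
Directions: right → right → up-right → right → right → right → right → down-right → right → down-right → down-right → down-right → down-right → down-right → down → down-right → right

Solution:

████████████████████████████
█     ██████  █████████    █
█     █████████████████    █
████  █████████████████    █
████  ██████████████████████
█████ ██████████████████████
█████ ██████████████████████
█████ ██████████████████████
█     ██████████████████████
█    ███████ ███████████████
█ █  ███ ██  →→→→↘█████    █
█ ██      A→↗████ →↘ █████ █
█ ████████████████ █↘███████
█ ██████████████████ ↘██████
█   █████████████████ ↘  ███
█   ███████████████████↘ ███
█ ██████████████████████↓███
█ ██████████████ ███████↘█ █
█ ██████████████ ███████ →B█
████████████████████████████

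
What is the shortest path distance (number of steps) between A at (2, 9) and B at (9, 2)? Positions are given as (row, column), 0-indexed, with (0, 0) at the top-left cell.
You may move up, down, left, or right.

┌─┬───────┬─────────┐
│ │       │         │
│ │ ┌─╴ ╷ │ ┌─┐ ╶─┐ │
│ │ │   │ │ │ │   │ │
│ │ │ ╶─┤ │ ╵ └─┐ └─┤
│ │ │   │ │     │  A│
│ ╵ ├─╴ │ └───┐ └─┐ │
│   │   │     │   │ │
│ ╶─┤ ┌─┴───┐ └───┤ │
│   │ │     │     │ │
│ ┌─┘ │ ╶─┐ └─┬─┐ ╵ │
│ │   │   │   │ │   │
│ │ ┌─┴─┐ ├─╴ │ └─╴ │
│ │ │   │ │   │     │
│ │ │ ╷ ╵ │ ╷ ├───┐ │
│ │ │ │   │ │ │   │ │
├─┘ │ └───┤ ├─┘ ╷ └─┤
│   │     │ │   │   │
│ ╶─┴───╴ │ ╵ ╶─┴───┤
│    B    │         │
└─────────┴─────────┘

Finding path from (2, 9) to (9, 2):
Path: (2,9) → (3,9) → (4,9) → (5,9) → (5,8) → (4,8) → (4,7) → (4,6) → (3,6) → (3,5) → (3,4) → (2,4) → (1,4) → (0,4) → (0,3) → (1,3) → (1,2) → (2,2) → (2,3) → (3,3) → (3,2) → (4,2) → (5,2) → (5,1) → (6,1) → (7,1) → (8,1) → (8,0) → (9,0) → (9,1) → (9,2)
Distance: 30 steps

Solution:

┌─┬───────┬─────────┐
│ │    ↓ ↰│         │
│ │ ┌─╴ ╷ │ ┌─┐ ╶─┐ │
│ │ │↓ ↲│↑│ │ │   │ │
│ │ │ ╶─┤ │ ╵ └─┐ └─┤
│ │ │↳ ↓│↑│     │  A│
│ ╵ ├─╴ │ └───┐ └─┐ │
│   │↓ ↲│↑ ← ↰│   │↓│
│ ╶─┤ ┌─┴───┐ └───┤ │
│   │↓│     │↑ ← ↰│↓│
│ ┌─┘ │ ╶─┐ └─┬─┐ ╵ │
│ │↓ ↲│   │   │ │↑ ↲│
│ │ ┌─┴─┐ ├─╴ │ └─╴ │
│ │↓│   │ │   │     │
│ │ │ ╷ ╵ │ ╷ ├───┐ │
│ │↓│ │   │ │ │   │ │
├─┘ │ └───┤ ├─┘ ╷ └─┤
│↓ ↲│     │ │   │   │
│ ╶─┴───╴ │ ╵ ╶─┴───┤
│↳ → B    │         │
└─────────┴─────────┘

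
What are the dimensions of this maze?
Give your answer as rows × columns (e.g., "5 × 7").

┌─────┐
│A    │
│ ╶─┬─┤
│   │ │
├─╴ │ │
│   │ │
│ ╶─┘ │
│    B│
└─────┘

Counting the maze dimensions:
Rows (vertical): 4
Columns (horizontal): 3
Dimensions: 4 × 3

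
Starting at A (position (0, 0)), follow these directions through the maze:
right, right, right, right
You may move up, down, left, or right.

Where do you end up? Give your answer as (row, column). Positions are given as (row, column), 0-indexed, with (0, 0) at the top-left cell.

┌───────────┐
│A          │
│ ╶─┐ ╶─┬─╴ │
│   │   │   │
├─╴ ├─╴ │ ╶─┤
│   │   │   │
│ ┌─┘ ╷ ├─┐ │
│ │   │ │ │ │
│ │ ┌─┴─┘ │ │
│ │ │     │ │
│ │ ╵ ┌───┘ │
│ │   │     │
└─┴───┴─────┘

Following directions step by step:
Start: (0, 0)
  right: (0, 0) → (0, 1)
  right: (0, 1) → (0, 2)
  right: (0, 2) → (0, 3)
  right: (0, 3) → (0, 4)
Final position: (0, 4)

Path taken:

┌───────────┐
│A → → → B  │
│ ╶─┐ ╶─┬─╴ │
│   │   │   │
├─╴ ├─╴ │ ╶─┤
│   │   │   │
│ ┌─┘ ╷ ├─┐ │
│ │   │ │ │ │
│ │ ┌─┴─┘ │ │
│ │ │     │ │
│ │ ╵ ┌───┘ │
│ │   │     │
└─┴───┴─────┘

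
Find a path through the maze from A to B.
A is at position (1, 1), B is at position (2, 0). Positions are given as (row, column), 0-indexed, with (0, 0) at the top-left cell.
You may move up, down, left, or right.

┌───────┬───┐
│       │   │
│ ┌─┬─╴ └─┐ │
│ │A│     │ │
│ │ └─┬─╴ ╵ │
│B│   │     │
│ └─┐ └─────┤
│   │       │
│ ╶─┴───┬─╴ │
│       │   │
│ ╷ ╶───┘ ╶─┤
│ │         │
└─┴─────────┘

Finding the shortest path from (1, 1) to (2, 0):
Path length: 16 steps
Directions: down → right → down → right → right → right → down → left → down → left → left → left → up → left → up → up

Solution:

┌───────┬───┐
│       │   │
│ ┌─┬─╴ └─┐ │
│ │A│     │ │
│ │ └─┬─╴ ╵ │
│B│↳ ↓│     │
│ └─┐ └─────┤
│↑  │↳ → → ↓│
│ ╶─┴───┬─╴ │
│↑ ↰    │↓ ↲│
│ ╷ ╶───┘ ╶─┤
│ │↑ ← ← ↲  │
└─┴─────────┘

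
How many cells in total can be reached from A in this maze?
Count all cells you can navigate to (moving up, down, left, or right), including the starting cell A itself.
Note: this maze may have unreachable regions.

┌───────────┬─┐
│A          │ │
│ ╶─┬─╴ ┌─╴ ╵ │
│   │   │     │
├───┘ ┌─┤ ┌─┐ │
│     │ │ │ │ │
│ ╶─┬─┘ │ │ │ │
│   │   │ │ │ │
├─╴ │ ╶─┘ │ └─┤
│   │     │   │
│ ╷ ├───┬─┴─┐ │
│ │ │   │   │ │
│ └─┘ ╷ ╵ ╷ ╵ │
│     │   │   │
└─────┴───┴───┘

Using BFS/flood-fill to find all reachable cells from A:
Maze size: 7 × 7 = 49 total cells
All cells are reachable — the maze is fully connected.
Reachable cells: 49

Reachable region (· marks reachable cells):

┌───────────┬─┐
│A · · · · ·│·│
│ ╶─┬─╴ ┌─╴ ╵ │
│· ·│· ·│· · ·│
├───┘ ┌─┤ ┌─┐ │
│· · ·│·│·│·│·│
│ ╶─┬─┘ │ │ │ │
│· ·│· ·│·│·│·│
├─╴ │ ╶─┘ │ └─┤
│· ·│· · ·│· ·│
│ ╷ ├───┬─┴─┐ │
│·│·│· ·│· ·│·│
│ └─┘ ╷ ╵ ╷ ╵ │
│· · ·│· ·│· ·│
└─────┴───┴───┘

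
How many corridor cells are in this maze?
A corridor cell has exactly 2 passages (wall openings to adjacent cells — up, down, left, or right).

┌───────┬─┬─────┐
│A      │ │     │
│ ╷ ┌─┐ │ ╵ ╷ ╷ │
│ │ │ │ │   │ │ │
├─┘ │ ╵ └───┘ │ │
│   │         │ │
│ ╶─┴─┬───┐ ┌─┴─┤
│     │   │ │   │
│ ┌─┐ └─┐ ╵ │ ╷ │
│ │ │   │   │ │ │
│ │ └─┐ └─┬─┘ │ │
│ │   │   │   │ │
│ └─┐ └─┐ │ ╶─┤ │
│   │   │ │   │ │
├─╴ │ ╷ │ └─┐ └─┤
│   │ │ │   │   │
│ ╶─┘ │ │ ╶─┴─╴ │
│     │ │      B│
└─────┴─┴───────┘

Counting cells with exactly 2 passages:
Total corridor cells: 56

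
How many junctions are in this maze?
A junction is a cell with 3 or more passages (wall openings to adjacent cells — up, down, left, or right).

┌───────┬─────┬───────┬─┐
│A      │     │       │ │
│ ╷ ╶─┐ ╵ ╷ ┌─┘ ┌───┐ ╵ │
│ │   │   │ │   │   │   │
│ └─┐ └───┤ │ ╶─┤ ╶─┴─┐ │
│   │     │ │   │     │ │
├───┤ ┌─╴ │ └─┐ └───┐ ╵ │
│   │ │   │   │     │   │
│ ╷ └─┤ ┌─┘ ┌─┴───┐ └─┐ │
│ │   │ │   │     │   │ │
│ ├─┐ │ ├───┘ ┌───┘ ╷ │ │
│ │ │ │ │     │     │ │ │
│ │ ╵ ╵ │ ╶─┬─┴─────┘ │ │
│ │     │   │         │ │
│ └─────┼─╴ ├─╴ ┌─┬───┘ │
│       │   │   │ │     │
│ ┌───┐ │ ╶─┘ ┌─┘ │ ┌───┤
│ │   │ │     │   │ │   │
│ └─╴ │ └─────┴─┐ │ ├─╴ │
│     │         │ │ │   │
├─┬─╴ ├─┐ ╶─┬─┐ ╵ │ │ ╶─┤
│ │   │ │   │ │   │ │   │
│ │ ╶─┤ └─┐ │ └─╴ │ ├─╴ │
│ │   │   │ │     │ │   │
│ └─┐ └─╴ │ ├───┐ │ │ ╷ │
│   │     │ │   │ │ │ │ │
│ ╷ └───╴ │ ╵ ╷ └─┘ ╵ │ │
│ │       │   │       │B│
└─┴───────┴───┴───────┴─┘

Checking each cell for number of passages:

Junctions found (3+ passages):
  (0, 1): 3 passages
  (0, 5): 3 passages
  (1, 11): 3 passages
  (2, 2): 3 passages
  (3, 5): 3 passages
  (3, 11): 3 passages
  (4, 9): 3 passages
  (6, 2): 3 passages
  (6, 7): 3 passages
  (7, 0): 3 passages
  (8, 8): 3 passages
  (9, 2): 3 passages
  (9, 4): 3 passages
  (10, 8): 3 passages
  (11, 8): 3 passages
  (11, 11): 3 passages
  (12, 0): 3 passages
  (12, 4): 3 passages
  (13, 9): 3 passages
Total junctions: 19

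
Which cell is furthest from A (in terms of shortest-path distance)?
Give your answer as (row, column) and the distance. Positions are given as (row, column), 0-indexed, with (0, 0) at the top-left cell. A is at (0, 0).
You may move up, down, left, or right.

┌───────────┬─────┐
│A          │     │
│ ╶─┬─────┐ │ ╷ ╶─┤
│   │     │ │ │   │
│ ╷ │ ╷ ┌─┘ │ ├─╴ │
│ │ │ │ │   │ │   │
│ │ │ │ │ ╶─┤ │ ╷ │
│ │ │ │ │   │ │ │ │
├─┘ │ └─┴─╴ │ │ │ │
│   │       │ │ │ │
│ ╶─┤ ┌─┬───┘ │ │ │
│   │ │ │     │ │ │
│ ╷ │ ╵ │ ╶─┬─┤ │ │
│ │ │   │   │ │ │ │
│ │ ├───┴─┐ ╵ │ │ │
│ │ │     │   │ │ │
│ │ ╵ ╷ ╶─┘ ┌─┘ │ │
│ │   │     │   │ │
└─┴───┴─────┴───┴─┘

Computing BFS distances from A to all cells:
Furthest cell: (8, 6)
Distance: 40 steps

Path from A to the furthest cell:

┌───────────┬─────┐
│A          │↱ ↓  │
│ ╶─┬─────┐ │ ╷ ╶─┤
│↳ ↓│     │ │↑│↳ ↓│
│ ╷ │ ╷ ┌─┘ │ ├─╴ │
│ │↓│ │ │   │↑│↓ ↲│
│ │ │ │ │ ╶─┤ │ ╷ │
│ │↓│ │ │   │↑│↓│ │
├─┘ │ └─┴─╴ │ │ │ │
│↓ ↲│       │↑│↓│ │
│ ╶─┤ ┌─┬───┘ │ │ │
│↳ ↓│ │ │↱ → ↑│↓│ │
│ ╷ │ ╵ │ ╶─┬─┤ │ │
│ │↓│   │↑ ↰│ │↓│ │
│ │ ├───┴─┐ ╵ │ │ │
│ │↓│↱ ↓  │↑  │↓│ │
│ │ ╵ ╷ ╶─┘ ┌─┘ │ │
│ │↳ ↑│↳ → ↑│B ↲│ │
└─┴───┴─────┴───┴─┘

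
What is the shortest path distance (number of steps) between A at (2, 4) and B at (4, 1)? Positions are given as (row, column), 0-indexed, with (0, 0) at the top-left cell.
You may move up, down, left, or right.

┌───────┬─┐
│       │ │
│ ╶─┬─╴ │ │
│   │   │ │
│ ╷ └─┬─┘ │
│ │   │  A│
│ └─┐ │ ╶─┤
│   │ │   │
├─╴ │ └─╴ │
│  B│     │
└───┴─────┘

Finding path from (2, 4) to (4, 1):
Path: (2,4) → (2,3) → (3,3) → (3,4) → (4,4) → (4,3) → (4,2) → (3,2) → (2,2) → (2,1) → (1,1) → (1,0) → (2,0) → (3,0) → (3,1) → (4,1)
Distance: 15 steps

Solution:

┌───────┬─┐
│       │ │
│ ╶─┬─╴ │ │
│↓ ↰│   │ │
│ ╷ └─┬─┘ │
│↓│↑ ↰│↓ A│
│ └─┐ │ ╶─┤
│↳ ↓│↑│↳ ↓│
├─╴ │ └─╴ │
│  B│↑ ← ↲│
└───┴─────┘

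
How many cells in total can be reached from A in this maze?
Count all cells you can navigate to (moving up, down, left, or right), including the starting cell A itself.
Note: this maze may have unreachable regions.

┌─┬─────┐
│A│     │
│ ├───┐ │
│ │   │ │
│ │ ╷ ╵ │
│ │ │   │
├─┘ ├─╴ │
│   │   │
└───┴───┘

Using BFS/flood-fill to find all reachable cells from A:
Maze size: 4 × 4 = 16 total cells
13 cell(s) are walled off and cannot be reached from A.
Reachable cells: 3

Reachable region (· marks reachable cells):

┌─┬─────┐
│A│     │
│ ├───┐ │
│·│   │ │
│ │ ╷ ╵ │
│·│ │   │
├─┘ ├─╴ │
│   │   │
└───┴───┘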